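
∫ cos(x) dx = sin(x) + C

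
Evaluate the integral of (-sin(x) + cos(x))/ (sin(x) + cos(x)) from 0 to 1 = log(cos(1) + sin(1))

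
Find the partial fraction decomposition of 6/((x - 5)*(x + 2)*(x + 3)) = 3/(4*(x + 3)) - 6/(7*(x + 2)) + 3/(28*(x - 5))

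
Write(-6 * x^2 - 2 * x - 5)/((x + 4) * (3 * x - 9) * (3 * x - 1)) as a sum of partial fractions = 19/(104*(3*x - 1)) - 31/(91*(x + 4)) - 65/(168*(x - 3))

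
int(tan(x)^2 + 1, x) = tan(x) + C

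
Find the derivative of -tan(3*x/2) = -3/(2*cos(3*x/2)^2)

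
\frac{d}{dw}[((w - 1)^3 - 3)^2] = 6*w^5 - 30*w^4 + 60*w^3 - 78*w^2 + 66*w - 24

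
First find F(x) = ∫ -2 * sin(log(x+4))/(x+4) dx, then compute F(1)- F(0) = -2*cos(log(4)) + 2*cos(log(5))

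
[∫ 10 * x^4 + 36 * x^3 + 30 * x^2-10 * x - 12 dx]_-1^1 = 0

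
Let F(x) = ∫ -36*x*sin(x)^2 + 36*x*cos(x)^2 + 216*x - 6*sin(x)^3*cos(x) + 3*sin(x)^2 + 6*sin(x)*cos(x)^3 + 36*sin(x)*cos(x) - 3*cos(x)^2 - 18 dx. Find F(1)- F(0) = 3*sin(2)^2/4 + 33*sin(2)/2 + 90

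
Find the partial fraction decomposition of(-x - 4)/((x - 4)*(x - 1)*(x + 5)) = 1/(54*(x + 5)) + 5/(18*(x - 1)) - 8/(27*(x - 4))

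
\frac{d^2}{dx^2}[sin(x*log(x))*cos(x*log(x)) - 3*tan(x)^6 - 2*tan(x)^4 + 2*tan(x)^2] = (-2*x*log(x)^2*sin(2*x*log(x)) - 4*x*log(x)*sin(2*x*log(x)) - 2*x*sin(2*x*log(x)) - 126*x*tan(x)^8 - 256*x*tan(x)^6 - 142*x*tan(x)^4 - 8*x*tan(x)^2 + 4*x + cos(2*x*log(x)))/x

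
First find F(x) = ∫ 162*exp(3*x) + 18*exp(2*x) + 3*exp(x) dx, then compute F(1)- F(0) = -66 + 3*E + 9*exp(2) + 54*exp(3)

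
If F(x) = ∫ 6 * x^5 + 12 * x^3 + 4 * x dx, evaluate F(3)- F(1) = 984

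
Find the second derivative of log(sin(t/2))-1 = -1/(2*(1 - cos(t)))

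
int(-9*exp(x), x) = -9*exp(x) + C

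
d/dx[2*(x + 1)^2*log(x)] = (4*x^2*log(x) + 2*x^2 + 4*x*log(x) + 4*x + 2)/x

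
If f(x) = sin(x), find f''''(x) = sin(x)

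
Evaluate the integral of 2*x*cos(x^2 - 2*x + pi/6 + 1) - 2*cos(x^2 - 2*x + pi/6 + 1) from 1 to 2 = -1/2 + sin(pi/6 + 1)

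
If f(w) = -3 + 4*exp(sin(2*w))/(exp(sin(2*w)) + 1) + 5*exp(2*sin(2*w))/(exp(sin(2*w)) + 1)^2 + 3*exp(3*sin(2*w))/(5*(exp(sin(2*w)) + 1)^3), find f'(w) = 2*(79*exp(2*sin(2*w)) + 90*exp(sin(2*w)) + 20)*exp(sin(2*w))*cos(2*w)/(5*(exp(sin(2*w)) + 1)^4)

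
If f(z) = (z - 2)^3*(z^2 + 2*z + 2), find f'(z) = 5*z^4 - 16*z^3 + 6*z^2 + 8*z + 8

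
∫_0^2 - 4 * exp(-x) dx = -4 + 4*exp(-2)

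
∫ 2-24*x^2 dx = -8*x^3 + 2*x + C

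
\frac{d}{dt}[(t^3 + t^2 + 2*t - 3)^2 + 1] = 6*t^5 + 10*t^4 + 20*t^3 - 6*t^2 - 4*t - 12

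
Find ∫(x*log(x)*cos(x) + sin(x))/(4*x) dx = log(x)*sin(x)/4 + C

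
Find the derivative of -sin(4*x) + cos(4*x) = -4*sin(4*x) - 4*cos(4*x)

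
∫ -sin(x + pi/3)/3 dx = cos(x + pi/3)/3 + C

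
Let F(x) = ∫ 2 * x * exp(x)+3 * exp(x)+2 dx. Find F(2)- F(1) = -3*E + 2 + 5*exp(2)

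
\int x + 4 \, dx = x^2/2 + 4*x + C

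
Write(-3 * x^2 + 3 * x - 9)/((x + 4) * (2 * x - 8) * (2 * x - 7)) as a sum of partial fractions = 47/(10*(2*x - 7)) - 23/(80*(x + 4)) - 45/(16*(x - 4))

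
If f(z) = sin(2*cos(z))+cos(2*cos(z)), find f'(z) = 2*sin(z)*sin(2*cos(z)) - 2*sin(z)*cos(2*cos(z))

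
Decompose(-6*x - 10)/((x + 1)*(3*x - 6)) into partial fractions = 4/(9*(x + 1)) - 22/(9*(x - 2))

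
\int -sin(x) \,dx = cos(x) + C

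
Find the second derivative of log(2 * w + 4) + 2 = -1/(w^2 + 4*w + 4)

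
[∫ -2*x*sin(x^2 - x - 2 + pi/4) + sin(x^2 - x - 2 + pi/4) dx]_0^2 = -sin(pi/4 + 2) + sqrt(2)/2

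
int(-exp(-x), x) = exp(-x) + C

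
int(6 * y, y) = 3*y^2 + C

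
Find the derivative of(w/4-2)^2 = w/8 - 1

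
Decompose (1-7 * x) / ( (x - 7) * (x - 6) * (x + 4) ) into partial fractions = 29/(110*(x + 4)) + 41/(10*(x - 6)) - 48/(11*(x - 7))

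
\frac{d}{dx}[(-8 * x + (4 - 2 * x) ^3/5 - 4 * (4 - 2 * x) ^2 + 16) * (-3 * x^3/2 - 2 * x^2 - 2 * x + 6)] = 72*x^5/5 + 64*x^4 - 784*x^3/5 - 264*x^2/5 - 416*x/5 + 1456/5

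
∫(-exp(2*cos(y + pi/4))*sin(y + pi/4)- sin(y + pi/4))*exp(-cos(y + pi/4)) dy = 2*sinh(cos(y + pi/4)) + C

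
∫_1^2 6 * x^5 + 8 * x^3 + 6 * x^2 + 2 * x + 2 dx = 112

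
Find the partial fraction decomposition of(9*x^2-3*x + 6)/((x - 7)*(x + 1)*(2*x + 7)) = 169/(35*(2*x + 7)) - 9/(20*(x + 1)) + 71/(28*(x - 7))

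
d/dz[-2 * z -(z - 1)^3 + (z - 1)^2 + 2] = -3*z^2 + 8*z - 7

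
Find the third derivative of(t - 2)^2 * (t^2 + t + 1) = 24*t - 18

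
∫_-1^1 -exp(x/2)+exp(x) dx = -(-1 + exp(-1/2))^2 + (-1 + exp(1/2))^2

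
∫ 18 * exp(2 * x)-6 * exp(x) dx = (9*exp(x) - 6)*exp(x) + C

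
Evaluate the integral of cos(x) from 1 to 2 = -sin(1) + sin(2)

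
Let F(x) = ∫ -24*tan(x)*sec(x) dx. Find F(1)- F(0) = 24 - 24*sec(1)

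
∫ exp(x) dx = exp(x) + C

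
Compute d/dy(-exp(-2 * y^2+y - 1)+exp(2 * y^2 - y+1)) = (4*y*exp(4*y^2 - 2*y + 2) + 4*y - exp(4*y^2 - 2*y + 2) - 1)*exp(-2*y^2 + y - 1)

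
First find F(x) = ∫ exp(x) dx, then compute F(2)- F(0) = -1 + exp(2)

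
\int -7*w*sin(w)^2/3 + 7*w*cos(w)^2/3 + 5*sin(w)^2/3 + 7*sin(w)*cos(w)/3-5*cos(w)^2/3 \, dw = (7*w - 5)*sin(2*w)/6 + C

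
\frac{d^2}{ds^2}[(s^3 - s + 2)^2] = 30*s^4 - 24*s^2 + 24*s + 2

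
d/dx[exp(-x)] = -exp(-x)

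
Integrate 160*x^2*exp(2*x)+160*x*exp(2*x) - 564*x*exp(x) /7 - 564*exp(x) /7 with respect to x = 4*x*(140*x*exp(x) - 141)*exp(x)/7 + C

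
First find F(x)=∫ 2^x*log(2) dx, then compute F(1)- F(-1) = 3/2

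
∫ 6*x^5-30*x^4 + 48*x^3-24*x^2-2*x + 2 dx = x^6 - 6*x^5 + 12*x^4 - 8*x^3 - x^2 + 2*x + C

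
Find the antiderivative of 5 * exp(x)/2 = 5*exp(x)/2 + C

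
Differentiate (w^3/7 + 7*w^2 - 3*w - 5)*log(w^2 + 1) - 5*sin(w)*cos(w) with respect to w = (3*w^4*log(w^2 + 1) + 2*w^4 + 98*w^3*log(w^2 + 1) + 98*w^3 - 18*w^2*log(w^2 + 1) + 70*w^2*sin(w)^2 - 77*w^2 + 98*w*log(w^2 + 1) - 70*w - 21*log(w^2 + 1) + 70*sin(w)^2 - 35)/(7*w^2 + 7)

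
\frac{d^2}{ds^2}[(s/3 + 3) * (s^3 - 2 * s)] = 4*s^2 + 18*s - 4/3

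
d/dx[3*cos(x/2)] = -3*sin(x/2)/2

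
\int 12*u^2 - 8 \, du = 4*u^3 - 8*u + C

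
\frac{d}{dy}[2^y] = 2^y*log(2)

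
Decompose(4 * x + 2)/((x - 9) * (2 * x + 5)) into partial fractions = 16/(23*(2*x + 5)) + 38/(23*(x - 9))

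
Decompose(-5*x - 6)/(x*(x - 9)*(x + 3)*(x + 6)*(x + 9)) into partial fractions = 13/(972*(x + 9)) - 4/(135*(x + 6)) + 1/(72*(x + 3)) - 17/(9720*(x - 9)) + 1/(243*x)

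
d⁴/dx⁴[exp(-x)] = exp(-x)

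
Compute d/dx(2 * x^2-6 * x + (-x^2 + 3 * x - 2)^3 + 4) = -6*x^5 + 45*x^4 - 132*x^3 + 189*x^2 - 128*x + 30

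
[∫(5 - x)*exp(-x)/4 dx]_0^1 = 1 - 3*exp(-1)/4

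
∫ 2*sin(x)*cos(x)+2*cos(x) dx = (sin(x) + 1)^2 + C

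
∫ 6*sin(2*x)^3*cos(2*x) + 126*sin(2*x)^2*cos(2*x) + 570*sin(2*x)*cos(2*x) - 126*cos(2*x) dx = 3*(sin(2*x)^2 + 14*sin(2*x) - 4)^2/4 + 3*sin(2*x)^2/2 + 21*sin(2*x) + C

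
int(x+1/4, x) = x^2/2 + x/4 + C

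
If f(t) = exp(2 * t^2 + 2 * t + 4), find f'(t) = 4*t*exp(2*t^2 + 2*t + 4) + 2*exp(2*t^2 + 2*t + 4)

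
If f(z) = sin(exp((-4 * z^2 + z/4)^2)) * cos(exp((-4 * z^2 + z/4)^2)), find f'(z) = z*(64*z^2 - 6*z + 1/8)*exp(z^2/16)*exp(-2*z^3)*exp(16*z^4)*cos(2*exp(z^2/16)*exp(-2*z^3)*exp(16*z^4))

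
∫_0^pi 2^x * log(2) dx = -1 + 2^pi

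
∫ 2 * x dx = x^2 + C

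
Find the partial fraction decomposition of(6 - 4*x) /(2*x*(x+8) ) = -19/(8*(x + 8)) + 3/(8*x)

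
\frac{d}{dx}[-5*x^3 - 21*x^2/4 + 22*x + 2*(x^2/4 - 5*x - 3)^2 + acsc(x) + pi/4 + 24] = (x^5*sqrt(1 - 1/x^2) - 60*x^4*sqrt(1 - 1/x^2) + 167*x^3*sqrt(1 - 1/x^2) + 164*x^2*sqrt(1 - 1/x^2) - 2)/(2*x^2*sqrt(1 - 1/x^2))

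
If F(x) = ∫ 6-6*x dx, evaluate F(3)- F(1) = -12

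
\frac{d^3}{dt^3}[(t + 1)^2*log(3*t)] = (2*t^2 - 2*t + 2)/t^3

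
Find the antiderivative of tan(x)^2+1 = tan(x) + C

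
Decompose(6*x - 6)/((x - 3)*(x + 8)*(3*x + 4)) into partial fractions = 63/(130*(3*x + 4)) - 27/(110*(x + 8)) + 12/(143*(x - 3))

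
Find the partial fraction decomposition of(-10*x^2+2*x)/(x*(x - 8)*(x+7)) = -24/(5*(x + 7)) - 26/(5*(x - 8))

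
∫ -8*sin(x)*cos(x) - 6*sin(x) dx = 2*(2*cos(x) + 3)*cos(x) + C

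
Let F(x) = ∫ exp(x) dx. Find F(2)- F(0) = -1 + exp(2)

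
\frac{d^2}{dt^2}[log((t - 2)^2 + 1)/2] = (-t^2 + 4*t - 3)/(t^4 - 8*t^3 + 26*t^2 - 40*t + 25)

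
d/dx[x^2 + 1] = 2*x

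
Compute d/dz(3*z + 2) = 3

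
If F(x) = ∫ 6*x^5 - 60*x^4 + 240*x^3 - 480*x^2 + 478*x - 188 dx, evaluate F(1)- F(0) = -60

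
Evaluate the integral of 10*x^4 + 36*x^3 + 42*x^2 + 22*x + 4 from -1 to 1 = 40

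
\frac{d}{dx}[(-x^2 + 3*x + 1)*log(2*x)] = (-2*x^2*log(x) - 2*x^2*log(2) - x^2 + 3*x*log(x) + 3*x*log(2) + 3*x + 1)/x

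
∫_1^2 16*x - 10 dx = 14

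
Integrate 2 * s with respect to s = s^2 + C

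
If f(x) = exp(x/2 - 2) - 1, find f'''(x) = exp(x/2 - 2)/8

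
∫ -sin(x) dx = cos(x) + C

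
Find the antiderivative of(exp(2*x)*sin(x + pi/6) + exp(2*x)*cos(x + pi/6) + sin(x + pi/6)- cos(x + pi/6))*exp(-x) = 2*sin(x + pi/6)*sinh(x) + C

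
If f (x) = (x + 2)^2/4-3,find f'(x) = x/2 + 1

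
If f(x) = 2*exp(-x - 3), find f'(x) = -2*exp(-x - 3)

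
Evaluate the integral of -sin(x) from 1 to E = cos(E) - cos(1)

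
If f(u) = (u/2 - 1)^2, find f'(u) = u/2 - 1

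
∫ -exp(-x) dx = exp(-x) + C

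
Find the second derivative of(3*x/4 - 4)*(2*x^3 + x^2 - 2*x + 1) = 18*x^2 - 87*x/2 - 11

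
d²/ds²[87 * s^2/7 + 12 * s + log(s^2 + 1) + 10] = (174*s^4 + 334*s^2 + 188)/(7*s^4 + 14*s^2 + 7)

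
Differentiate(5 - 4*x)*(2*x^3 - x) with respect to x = -32*x^3 + 30*x^2 + 8*x - 5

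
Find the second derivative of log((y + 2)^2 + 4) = (-2*y^2 - 8*y)/(y^4 + 8*y^3 + 32*y^2 + 64*y + 64)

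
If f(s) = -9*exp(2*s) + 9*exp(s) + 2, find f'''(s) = -72*exp(2*s) + 9*exp(s)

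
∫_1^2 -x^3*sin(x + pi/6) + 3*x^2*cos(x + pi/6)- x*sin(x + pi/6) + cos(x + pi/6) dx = 10*cos(pi/6 + 2) - 2*cos(pi/6 + 1)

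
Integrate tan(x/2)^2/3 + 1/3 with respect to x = 2*tan(x/2)/3 + C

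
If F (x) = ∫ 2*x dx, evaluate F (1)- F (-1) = 0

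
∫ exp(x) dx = exp(x) + C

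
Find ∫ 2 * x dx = x^2 + C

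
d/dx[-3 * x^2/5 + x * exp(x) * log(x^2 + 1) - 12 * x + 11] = (5*x^3*exp(x)*log(x^2 + 1) - 6*x^3 + 5*x^2*exp(x)*log(x^2 + 1) + 10*x^2*exp(x) - 60*x^2 + 5*x*exp(x)*log(x^2 + 1) - 6*x + 5*exp(x)*log(x^2 + 1) - 60)/(5*x^2 + 5)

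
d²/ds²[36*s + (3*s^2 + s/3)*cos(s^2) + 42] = -12*s^4*cos(s^2) - 4*s^3*cos(s^2)/3 - 30*s^2*sin(s^2) - 2*s*sin(s^2) + 6*cos(s^2)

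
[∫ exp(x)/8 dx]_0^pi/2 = -1/8 + exp(pi/2)/8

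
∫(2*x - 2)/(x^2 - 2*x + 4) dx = log((x - 1)^2 + 3) + C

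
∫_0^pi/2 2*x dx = pi^2/4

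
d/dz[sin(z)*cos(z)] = cos(2*z)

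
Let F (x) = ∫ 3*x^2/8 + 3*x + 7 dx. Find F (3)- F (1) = 117/4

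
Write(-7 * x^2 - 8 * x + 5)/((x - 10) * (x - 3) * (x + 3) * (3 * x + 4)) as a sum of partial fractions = 87/(2210*(3*x + 4)) + 17/(195*(x + 3)) + 41/(273*(x - 3)) - 775/(3094*(x - 10))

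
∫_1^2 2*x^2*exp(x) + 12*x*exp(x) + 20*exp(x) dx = -22*E + 36*exp(2)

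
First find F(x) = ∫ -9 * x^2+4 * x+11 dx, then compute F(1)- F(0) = 10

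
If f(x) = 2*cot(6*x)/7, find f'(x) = -12/(7*sin(6*x)^2)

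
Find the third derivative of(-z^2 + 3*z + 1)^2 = 24*z - 36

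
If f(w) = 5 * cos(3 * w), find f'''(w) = 135*sin(3*w)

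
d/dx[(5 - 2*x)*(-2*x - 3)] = 8*x - 4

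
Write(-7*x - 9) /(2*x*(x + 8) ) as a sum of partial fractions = -47/(16*(x + 8)) - 9/(16*x)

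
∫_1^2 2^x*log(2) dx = 2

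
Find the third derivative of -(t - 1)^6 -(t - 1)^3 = -120*t^3 + 360*t^2 - 360*t + 114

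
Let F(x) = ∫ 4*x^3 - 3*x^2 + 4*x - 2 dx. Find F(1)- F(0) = 0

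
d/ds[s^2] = 2*s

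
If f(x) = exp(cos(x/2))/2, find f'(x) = -exp(cos(x/2))*sin(x/2)/4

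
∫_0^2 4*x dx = 8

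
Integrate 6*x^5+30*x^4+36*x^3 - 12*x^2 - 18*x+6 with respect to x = x^6 + 6*x^5 + 9*x^4 - 4*x^3 - 9*x^2 + 6*x + C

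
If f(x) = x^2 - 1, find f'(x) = 2*x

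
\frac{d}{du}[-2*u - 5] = -2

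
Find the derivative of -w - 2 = -1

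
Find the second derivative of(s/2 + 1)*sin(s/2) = -s*sin(s/2)/8 - sin(s/2)/4 + cos(s/2)/2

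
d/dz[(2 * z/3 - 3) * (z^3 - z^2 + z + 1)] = 8*z^3/3 - 11*z^2 + 22*z/3 - 7/3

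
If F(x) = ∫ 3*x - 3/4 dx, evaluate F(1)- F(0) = 3/4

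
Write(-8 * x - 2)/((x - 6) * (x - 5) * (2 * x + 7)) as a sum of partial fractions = 104/(323*(2*x + 7)) + 42/(17*(x - 5)) - 50/(19*(x - 6))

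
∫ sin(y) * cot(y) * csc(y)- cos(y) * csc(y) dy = 0 + C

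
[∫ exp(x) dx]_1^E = -E + exp(E)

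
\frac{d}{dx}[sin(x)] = cos(x)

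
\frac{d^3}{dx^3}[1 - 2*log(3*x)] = -4/x^3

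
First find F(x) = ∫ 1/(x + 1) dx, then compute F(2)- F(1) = -log(2) + log(3)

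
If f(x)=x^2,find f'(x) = 2*x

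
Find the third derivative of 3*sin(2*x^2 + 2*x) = -192*x^3*cos(2*x*(x + 1)) - 288*x^2*cos(2*x*(x + 1)) - 144*x*sin(2*x*(x + 1)) - 144*x*cos(2*x*(x + 1)) - 72*sin(2*x*(x + 1)) - 24*cos(2*x*(x + 1))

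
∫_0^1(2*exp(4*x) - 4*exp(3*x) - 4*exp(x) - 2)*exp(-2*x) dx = -4 + (-2 - exp(-1) + E)^2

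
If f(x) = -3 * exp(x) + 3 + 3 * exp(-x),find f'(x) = (-3*exp(2*x) - 3)*exp(-x)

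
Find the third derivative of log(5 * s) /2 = s^(-3)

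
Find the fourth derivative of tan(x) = 24*tan(x)^5 + 40*tan(x)^3 + 16*tan(x)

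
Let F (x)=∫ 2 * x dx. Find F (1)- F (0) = 1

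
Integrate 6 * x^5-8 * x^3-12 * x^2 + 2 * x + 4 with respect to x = x^6 - 2*x^4 - 4*x^3 + x^2 + 4*x + C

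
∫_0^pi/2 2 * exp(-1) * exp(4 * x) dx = -exp(-1)/2 + exp(-1 + 2*pi)/2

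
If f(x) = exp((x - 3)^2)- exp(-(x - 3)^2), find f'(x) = (2*x*exp(2*x^2 - 12*x + 18) + 2*x - 6*exp(2*x^2 - 12*x + 18) - 6)*exp(-x^2 + 6*x - 9)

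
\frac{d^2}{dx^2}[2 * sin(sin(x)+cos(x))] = 4*sin(x)*sin(sqrt(2)*sin(x + pi/4))*cos(x) - 2*sin(sqrt(2)*sin(x + pi/4)) - 2*sqrt(2)*sin(x + pi/4)*cos(sqrt(2)*sin(x + pi/4))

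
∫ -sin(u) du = cos(u) + C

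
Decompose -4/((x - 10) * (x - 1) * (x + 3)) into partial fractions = -1/(13*(x + 3)) + 1/(9*(x - 1)) - 4/(117*(x - 10))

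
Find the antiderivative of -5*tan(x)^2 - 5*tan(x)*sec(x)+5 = 10*x - 5*tan(x) - 5*sec(x) + C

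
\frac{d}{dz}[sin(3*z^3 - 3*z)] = 3*(3*z^2 - 1)*cos(3*z*(z^2 - 1))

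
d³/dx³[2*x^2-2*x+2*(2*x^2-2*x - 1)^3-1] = 1920*x^3 - 2880*x^2 + 576*x + 192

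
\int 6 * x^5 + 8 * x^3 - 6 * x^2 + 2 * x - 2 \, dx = x^6 + 2*x^4 - 2*x^3 + x^2 - 2*x + C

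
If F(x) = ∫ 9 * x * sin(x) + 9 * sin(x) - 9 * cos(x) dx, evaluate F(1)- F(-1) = -18*cos(1)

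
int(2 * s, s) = s^2 + C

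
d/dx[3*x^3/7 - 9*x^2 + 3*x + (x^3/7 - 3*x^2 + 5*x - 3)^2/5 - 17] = 6*x^5/245 - 6*x^4/7 + 292*x^3/35 - 603*x^2/35 - 4*x/5 - 3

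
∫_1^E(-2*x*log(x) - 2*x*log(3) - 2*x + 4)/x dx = (4 - 2*E)*log(3*E) - 2*log(3)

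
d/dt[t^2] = 2*t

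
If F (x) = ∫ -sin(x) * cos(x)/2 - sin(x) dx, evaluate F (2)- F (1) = -(cos(1)/2 + 1)^2 + (cos(2)/2 + 1)^2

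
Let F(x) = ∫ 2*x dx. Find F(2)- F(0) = 4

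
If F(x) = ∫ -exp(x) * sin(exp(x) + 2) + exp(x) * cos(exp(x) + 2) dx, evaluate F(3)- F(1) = sqrt(2)*(sin(pi/4 + 2 + exp(3)) - sin(pi/4 + 2 + E))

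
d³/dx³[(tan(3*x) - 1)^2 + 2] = 648*tan(3*x)^5 - 324*tan(3*x)^4 + 1080*tan(3*x)^3 - 432*tan(3*x)^2 + 432*tan(3*x) - 108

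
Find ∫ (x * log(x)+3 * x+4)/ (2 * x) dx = (x + 4)*(log(x) + 2)/2 + C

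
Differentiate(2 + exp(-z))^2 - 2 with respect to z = (-4*exp(z) - 2)*exp(-2*z)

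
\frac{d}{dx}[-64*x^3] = -192*x^2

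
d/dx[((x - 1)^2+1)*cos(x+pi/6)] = -x^2*sin(x + pi/6) + 2*sqrt(2)*x*sin(x + 5*pi/12) - 2*sqrt(2)*sin(x + 5*pi/12)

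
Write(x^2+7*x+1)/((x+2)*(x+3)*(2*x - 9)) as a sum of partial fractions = 211/(195*(2*x - 9)) - 11/(15*(x + 3)) + 9/(13*(x + 2))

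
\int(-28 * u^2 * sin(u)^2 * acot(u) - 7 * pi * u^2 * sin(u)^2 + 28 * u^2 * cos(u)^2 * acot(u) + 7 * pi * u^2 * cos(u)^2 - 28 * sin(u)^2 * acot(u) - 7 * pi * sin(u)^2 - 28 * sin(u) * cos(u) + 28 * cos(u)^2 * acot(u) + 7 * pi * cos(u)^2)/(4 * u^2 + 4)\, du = 7*(4*acot(u) + pi)*sin(2*u)/8 + C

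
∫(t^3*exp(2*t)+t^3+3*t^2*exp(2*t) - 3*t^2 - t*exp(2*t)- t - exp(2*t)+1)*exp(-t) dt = 2*t*(t^2 - 1)*sinh(t) + C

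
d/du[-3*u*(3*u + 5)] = -18*u - 15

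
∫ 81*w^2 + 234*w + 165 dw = 27*w^3 + 117*w^2 + 165*w + C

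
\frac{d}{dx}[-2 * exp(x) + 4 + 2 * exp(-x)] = (-2*exp(2*x) - 2)*exp(-x)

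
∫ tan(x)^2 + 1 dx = tan(x) + C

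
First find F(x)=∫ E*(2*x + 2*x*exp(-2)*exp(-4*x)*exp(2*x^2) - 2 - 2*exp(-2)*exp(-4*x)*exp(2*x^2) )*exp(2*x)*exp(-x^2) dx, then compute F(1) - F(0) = -exp(2) - exp(-1) + exp(-2) + E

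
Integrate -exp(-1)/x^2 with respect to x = exp(-1)/x + C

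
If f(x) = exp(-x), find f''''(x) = exp(-x)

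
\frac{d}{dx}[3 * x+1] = 3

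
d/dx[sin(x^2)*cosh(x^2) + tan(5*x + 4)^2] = 2*x*sin(x^2)*sinh(x^2) + 2*x*cos(x^2)*cosh(x^2) + 10*tan(5*x + 4)^3 + 10*tan(5*x + 4)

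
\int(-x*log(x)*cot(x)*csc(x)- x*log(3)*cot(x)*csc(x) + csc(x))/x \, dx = log(3*x)*csc(x) + C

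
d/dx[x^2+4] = 2*x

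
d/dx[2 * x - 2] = 2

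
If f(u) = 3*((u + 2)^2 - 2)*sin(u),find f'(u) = 3*u^2*cos(u) + 6*u*sin(u) + 12*u*cos(u) + 12*sin(u) + 6*cos(u)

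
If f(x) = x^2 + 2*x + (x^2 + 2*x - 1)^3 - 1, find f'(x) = 6*x^5 + 30*x^4 + 36*x^3 - 12*x^2 - 16*x + 8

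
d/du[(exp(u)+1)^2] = 2*exp(2*u) + 2*exp(u)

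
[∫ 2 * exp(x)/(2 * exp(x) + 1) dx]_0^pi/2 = -log(3) + log(1 + 2*exp(pi/2))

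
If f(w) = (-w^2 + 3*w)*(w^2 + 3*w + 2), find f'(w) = -4*w^3 + 14*w + 6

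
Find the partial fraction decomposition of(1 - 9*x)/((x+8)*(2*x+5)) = 47/(11*(2*x + 5)) - 73/(11*(x + 8))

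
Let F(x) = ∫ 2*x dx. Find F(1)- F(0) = 1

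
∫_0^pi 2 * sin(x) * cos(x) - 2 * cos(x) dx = 0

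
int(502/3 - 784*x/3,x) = -392*x^2/3 + 502*x/3 + C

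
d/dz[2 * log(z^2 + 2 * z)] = (4*z + 4)/(z^2 + 2*z)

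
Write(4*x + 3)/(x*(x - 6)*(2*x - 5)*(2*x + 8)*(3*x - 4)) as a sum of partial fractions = 675/(12544*(3*x - 4)) - 8/(245*(2*x - 5)) - 1/(1280*(x + 4)) + 9/(3920*(x - 6)) - 1/(320*x)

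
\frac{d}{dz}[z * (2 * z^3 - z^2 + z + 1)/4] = 2*z^3 - 3*z^2/4 + z/2 + 1/4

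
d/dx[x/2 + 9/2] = 1/2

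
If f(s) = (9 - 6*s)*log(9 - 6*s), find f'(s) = -6*log(3 - 2*s) - 6*log(3) - 6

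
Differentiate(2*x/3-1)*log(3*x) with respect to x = (2*x*log(x) + 2*x + 2*x*log(3) - 3)/(3*x)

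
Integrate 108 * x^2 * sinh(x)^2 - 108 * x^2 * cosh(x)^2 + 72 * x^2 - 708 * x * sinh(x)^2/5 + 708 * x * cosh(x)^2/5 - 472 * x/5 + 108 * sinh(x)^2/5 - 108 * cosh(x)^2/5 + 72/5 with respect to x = -12*x^3 + 118*x^2/5 - 36*x/5 + C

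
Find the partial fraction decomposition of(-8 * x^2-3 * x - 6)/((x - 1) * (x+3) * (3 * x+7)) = 383/(20*(3*x + 7)) - 69/(8*(x + 3)) - 17/(40*(x - 1))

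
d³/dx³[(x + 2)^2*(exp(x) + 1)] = x^2*exp(x) + 10*x*exp(x) + 22*exp(x)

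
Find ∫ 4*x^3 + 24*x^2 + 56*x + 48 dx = x^4 + 8*x^3 + 28*x^2 + 48*x + C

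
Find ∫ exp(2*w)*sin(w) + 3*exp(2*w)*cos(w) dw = sqrt(2)*exp(2*w)*sin(w + pi/4) + C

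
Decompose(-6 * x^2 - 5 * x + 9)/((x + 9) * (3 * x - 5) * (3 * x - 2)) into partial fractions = -3/(29*(3*x - 2)) - 1/(2*(3*x - 5)) - 27/(58*(x + 9))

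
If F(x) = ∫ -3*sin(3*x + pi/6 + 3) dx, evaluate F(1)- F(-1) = -sqrt(3)/2 + cos(pi/6 + 6)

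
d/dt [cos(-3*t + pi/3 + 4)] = 3*sin(-3*t + pi/3 + 4)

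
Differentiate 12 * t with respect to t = 12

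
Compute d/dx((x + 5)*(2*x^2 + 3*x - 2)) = 6*x^2 + 26*x + 13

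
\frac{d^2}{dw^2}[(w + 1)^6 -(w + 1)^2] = 30*w^4 + 120*w^3 + 180*w^2 + 120*w + 28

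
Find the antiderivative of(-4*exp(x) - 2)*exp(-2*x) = (2*exp(x) + 1)^2*exp(-2*x) + C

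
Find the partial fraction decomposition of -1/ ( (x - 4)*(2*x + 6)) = 1/(14*(x + 3)) - 1/(14*(x - 4))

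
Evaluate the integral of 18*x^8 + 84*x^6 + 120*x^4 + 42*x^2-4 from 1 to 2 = 3384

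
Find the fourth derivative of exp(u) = exp(u)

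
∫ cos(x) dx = sin(x) + C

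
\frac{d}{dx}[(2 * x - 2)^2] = 8*x - 8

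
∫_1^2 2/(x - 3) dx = -2*log(2)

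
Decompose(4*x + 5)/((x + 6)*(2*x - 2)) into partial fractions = 19/(14*(x + 6)) + 9/(14*(x - 1))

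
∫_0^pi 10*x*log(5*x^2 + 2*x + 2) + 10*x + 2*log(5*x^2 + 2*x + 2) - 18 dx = -20*pi - 2*log(2) + (2 + 2*pi + 5*pi^2)*log(2 + 2*pi + 5*pi^2)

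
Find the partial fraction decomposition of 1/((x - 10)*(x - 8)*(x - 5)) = 1/(15*(x - 5)) - 1/(6*(x - 8)) + 1/(10*(x - 10))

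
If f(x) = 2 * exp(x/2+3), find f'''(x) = exp(x/2 + 3)/4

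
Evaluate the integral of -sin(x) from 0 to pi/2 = -1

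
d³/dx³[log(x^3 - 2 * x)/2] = (3*x^6 + 6*x^4 + 12*x^2 - 8)/(x^9 - 6*x^7 + 12*x^5 - 8*x^3)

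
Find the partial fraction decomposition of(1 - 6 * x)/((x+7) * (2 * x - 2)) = -43/(16*(x + 7)) - 5/(16*(x - 1))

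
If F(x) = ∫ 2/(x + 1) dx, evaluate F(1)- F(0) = 2*log(2)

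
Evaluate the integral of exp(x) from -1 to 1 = E - exp(-1)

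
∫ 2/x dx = 2*log(4*x) + C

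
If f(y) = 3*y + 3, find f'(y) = 3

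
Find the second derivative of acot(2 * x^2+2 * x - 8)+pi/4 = (48*x^4 + 96*x^3 - 64*x^2 - 112*x - 324)/(16*x^8 + 64*x^7 - 160*x^6 - 704*x^5 + 792*x^4 + 2832*x^3 - 2616*x^2 - 4160*x + 4225)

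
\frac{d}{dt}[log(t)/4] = 1/(4*t)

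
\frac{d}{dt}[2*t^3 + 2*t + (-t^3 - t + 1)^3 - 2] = -9*t^8 - 21*t^6 + 18*t^5 - 15*t^4 + 24*t^3 - 6*t^2 + 6*t - 1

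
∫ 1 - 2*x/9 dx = -x^2/9 + x + C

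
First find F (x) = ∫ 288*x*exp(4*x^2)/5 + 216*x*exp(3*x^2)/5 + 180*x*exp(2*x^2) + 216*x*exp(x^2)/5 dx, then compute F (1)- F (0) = -414/5 + 18*E + 36*exp(2) + (3 + 3*E + 6*exp(2))^2/5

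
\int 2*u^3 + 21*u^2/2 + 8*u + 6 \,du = u^4/2 + 7*u^3/2 + 4*u^2 + 6*u + C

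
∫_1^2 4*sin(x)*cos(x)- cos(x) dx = -sin(2) + cos(2) - cos(4) + sin(1)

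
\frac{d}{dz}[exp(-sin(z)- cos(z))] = (sin(z) - cos(z))*exp(-sin(z) - cos(z))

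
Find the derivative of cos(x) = -sin(x)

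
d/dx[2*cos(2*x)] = -4*sin(2*x)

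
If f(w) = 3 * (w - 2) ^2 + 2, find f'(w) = 6*w - 12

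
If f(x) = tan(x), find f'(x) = cos(x)^(-2)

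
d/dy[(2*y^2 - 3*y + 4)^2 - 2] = 16*y^3 - 36*y^2 + 50*y - 24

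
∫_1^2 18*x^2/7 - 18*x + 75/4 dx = -9/4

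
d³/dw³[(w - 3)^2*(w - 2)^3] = 60*w^2 - 288*w + 342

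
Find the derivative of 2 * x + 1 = 2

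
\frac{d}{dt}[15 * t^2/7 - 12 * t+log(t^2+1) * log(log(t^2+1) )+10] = (30*t^3 - 84*t^2 + 14*t*log(log(t^2 + 1)) + 44*t - 84)/(7*t^2 + 7)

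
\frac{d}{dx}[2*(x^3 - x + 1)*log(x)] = (6*x^3*log(x) + 2*x^3 - 2*x*log(x) - 2*x + 2)/x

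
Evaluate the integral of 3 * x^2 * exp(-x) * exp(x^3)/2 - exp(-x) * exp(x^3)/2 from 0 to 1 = 0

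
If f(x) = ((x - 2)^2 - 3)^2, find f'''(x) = 24*x - 48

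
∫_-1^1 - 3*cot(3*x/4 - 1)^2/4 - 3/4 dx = -cot(1/4) + cot(7/4)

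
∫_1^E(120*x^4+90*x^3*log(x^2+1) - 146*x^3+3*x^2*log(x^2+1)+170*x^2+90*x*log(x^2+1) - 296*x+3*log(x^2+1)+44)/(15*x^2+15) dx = (-2 + 2*E/3)*(E/5 + 5 + 4*exp(2)) - 6*log(2)/5 + 184/15 + (-2 + E/5 + 3*exp(2))*log(1 + exp(2))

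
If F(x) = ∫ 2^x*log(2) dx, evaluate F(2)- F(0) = 3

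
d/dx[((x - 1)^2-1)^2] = 4*x^3 - 12*x^2 + 8*x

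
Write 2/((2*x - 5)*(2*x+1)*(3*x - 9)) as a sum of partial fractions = 2/(63*(2*x + 1)) - 2/(9*(2*x - 5)) + 2/(21*(x - 3))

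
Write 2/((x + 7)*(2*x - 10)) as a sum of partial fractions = -1/(12*(x + 7)) + 1/(12*(x - 5))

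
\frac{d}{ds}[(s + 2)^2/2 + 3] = s + 2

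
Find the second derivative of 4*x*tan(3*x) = 24*(3*x*sin(3*x)/cos(3*x) + 1)/cos(3*x)^2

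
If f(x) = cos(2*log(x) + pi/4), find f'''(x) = 4*sqrt(2)*(-sin(2*log(x)) + 2*cos(2*log(x)))/x^3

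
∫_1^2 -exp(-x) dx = -exp(-1) + exp(-2)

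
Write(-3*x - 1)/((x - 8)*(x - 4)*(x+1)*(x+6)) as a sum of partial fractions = -17/(700*(x + 6)) + 2/(225*(x + 1)) + 13/(200*(x - 4)) - 25/(504*(x - 8))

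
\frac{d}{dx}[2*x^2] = 4*x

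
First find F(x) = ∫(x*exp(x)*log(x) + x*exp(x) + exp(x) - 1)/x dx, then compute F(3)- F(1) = -E + 1 + (-1 + exp(3))*(1 + log(3))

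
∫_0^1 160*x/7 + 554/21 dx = 794/21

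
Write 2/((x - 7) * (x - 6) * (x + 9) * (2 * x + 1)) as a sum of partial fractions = 16/(3315*(2*x + 1)) - 1/(2040*(x + 9)) - 2/(195*(x - 6)) + 1/(120*(x - 7))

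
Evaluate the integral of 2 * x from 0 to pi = pi^2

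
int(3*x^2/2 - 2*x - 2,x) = x^3/2 - x^2 - 2*x + C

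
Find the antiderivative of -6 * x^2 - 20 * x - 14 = -2*x^3 - 10*x^2 - 14*x + C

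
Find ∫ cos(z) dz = sin(z) + C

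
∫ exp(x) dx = exp(x) + C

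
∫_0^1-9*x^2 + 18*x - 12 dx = -6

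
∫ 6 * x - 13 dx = 3*x^2 - 13*x + C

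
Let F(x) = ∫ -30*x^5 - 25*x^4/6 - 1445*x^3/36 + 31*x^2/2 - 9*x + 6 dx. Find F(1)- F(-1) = 62/3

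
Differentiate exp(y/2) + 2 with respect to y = exp(y/2)/2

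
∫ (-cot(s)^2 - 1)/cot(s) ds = log(2*cot(s)) + C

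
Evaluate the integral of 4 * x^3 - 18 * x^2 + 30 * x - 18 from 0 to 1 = -8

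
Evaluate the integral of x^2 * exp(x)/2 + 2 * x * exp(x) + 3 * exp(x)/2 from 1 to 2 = -2*E + 9*exp(2)/2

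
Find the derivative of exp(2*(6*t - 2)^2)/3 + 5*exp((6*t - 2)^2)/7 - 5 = 360*t*exp(36*t^2 - 24*t + 4)/7 + 48*t*exp(72*t^2 - 48*t + 8) - 120*exp(36*t^2 - 24*t + 4)/7 - 16*exp(72*t^2 - 48*t + 8)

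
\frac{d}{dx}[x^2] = 2*x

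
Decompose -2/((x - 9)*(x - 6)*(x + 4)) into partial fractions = -1/(65*(x + 4)) + 1/(15*(x - 6)) - 2/(39*(x - 9))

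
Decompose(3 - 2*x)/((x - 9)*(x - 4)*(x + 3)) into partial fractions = 3/(28*(x + 3)) + 1/(7*(x - 4)) - 1/(4*(x - 9))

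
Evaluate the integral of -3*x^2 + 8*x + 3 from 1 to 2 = 8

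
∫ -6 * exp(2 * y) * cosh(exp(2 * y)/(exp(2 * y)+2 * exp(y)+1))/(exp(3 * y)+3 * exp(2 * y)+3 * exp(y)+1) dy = -3*sinh(exp(2*y)/(exp(y) + 1)^2) + C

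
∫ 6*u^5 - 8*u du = u^6 - 4*u^2 + C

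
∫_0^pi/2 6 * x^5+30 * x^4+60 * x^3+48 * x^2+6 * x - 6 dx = -1 + (-2 + (1 + pi/2)^3)^2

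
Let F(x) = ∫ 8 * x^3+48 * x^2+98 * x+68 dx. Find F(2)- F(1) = 357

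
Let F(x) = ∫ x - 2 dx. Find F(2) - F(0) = -2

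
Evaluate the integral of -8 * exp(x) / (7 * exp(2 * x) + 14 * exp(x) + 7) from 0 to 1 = -8*E/(7*(1 + E)) + 4/7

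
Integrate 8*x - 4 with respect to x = 4*x^2 - 4*x + C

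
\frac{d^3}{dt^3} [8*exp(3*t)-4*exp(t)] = 216*exp(3*t) - 4*exp(t)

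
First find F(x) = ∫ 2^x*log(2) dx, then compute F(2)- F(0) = 3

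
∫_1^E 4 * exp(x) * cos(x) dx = 2*sqrt(2)*(exp(E)*sin(pi/4 + E) - E*sin(pi/4 + 1))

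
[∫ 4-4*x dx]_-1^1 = 8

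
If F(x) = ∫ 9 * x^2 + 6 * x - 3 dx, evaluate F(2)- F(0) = 30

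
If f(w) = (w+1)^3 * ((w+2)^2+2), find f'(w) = 5*w^4 + 28*w^3 + 63*w^2 + 62*w + 22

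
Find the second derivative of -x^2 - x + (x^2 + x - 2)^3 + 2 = 30*x^4 + 60*x^3 - 36*x^2 - 66*x + 10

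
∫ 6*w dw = 3*w^2 + C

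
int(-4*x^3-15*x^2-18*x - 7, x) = -x^4 - 5*x^3 - 9*x^2 - 7*x + C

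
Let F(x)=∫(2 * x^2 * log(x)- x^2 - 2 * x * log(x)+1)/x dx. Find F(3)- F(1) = -4 + 4*log(3)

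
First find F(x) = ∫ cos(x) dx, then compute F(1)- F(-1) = 2*sin(1)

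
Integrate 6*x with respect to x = 3*x^2 + C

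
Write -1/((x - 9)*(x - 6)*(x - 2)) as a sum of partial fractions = -1/(28*(x - 2)) + 1/(12*(x - 6)) - 1/(21*(x - 9))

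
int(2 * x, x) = x^2 + C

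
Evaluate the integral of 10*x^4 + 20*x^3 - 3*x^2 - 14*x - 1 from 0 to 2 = 106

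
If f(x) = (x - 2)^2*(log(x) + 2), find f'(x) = (2*x^2*log(x) + 5*x^2 - 4*x*log(x) - 12*x + 4)/x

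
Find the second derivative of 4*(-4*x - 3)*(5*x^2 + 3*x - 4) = -480*x - 216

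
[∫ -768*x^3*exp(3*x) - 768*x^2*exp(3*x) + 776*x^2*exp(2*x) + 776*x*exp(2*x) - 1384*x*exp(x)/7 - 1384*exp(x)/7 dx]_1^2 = 4*(2 - 8*exp(2))^3 - 24*exp(2)/7 - (2 - 4*E)^2/4 + 12*E/7 + (2 - 8*exp(2))^2/4 - 4*(2 - 4*E)^3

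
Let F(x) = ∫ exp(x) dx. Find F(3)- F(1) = -E + exp(3)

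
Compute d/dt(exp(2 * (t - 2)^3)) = 6*t^2*exp(2*t^3 - 12*t^2 + 24*t - 16) - 24*t*exp(2*t^3 - 12*t^2 + 24*t - 16) + 24*exp(2*t^3 - 12*t^2 + 24*t - 16)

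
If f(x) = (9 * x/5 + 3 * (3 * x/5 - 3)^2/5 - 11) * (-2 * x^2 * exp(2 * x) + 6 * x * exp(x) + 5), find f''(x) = -216*x^4*exp(2*x)/125 - 504*x^3*exp(2*x)/125 + 162*x^3*exp(x)/125 + 6032*x^2*exp(2*x)/125 + 702*x^2*exp(x)/125 + 2348*x*exp(2*x)/25 - 4308*x*exp(x)/125 + 112*exp(2*x)/5 - 1788*exp(x)/25 + 54/25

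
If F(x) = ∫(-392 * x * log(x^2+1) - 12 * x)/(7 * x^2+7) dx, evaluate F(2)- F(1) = -14*log(5)^2 - 6*log(5)/7 + 6*log(2)/7 + 14*log(2)^2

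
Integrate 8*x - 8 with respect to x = 4*x^2 - 8*x + C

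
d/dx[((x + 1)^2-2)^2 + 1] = 4*x^3 + 12*x^2 + 4*x - 4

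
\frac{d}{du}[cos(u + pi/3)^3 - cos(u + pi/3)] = -3*sin(u + pi/3)*cos(u + pi/3)^2 + sin(u + pi/3)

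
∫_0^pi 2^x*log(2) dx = -1 + 2^pi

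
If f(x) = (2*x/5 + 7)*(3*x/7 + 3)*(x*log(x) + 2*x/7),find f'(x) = 18*x^2*log(x)/35 + 78*x^2/245 + 42*x*log(x)/5 + 33*x/5 + 21*log(x) + 27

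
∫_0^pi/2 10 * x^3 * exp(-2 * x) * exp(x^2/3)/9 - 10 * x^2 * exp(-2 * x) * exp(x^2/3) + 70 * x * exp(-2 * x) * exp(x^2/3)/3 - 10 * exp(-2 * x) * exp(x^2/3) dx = 5*(-pi + pi^2/12)*exp(-pi + pi^2/12)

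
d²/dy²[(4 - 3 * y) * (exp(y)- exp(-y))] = (-3*y*exp(2*y) + 3*y - 2*exp(2*y) - 10)*exp(-y)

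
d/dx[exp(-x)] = -exp(-x)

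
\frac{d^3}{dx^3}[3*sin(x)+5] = -3*cos(x)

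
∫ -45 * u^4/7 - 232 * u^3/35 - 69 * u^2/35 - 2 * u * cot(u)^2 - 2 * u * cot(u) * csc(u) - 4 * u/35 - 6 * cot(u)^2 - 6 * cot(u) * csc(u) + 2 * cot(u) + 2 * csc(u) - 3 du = -u*(5*u + 7)*(9*u^3 - u^2 + 6*u - 15)/35 + (2*u + 6)*(cot(u) + csc(u)) + C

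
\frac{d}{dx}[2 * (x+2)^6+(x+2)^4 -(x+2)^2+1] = 12*x^5 + 120*x^4 + 484*x^3 + 984*x^2 + 1006*x + 412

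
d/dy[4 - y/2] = -1/2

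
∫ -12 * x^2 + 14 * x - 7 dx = -4*x^3 + 7*x^2 - 7*x + C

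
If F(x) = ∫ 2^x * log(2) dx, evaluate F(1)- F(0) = 1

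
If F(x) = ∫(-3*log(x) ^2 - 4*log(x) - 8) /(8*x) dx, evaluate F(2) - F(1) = -log(2) - log(2)^2/4 - log(2)^3/8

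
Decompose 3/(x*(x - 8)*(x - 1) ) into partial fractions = -3/(7*(x - 1)) + 3/(56*(x - 8)) + 3/(8*x)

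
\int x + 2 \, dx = x^2/2 + 2*x + C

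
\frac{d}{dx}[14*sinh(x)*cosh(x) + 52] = 14*cosh(2*x)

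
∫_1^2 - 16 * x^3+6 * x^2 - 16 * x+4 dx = -66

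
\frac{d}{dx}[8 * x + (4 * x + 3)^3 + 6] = 192*x^2 + 288*x + 116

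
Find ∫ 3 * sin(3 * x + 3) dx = -cos(3*x + 3) + C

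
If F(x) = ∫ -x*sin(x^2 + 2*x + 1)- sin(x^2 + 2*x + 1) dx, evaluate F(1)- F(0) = cos(4)/2 - cos(1)/2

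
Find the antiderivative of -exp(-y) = exp(-y) + C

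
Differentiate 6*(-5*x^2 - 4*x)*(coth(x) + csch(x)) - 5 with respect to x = (30*x^2*cosh(x) + 30*x^2 - 60*x*sinh(x) - 30*x*sinh(2*x) + 24*x*cosh(x) + 24*x - 24*sinh(x) - 12*sinh(2*x))/sinh(x)^2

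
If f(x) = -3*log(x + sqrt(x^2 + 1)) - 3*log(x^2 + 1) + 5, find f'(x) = (-9*x^3 - 9*x^2*sqrt(x^2 + 1) - 9*x - 3*sqrt(x^2 + 1))/(x^4 + x^3*sqrt(x^2 + 1) + 2*x^2 + x*sqrt(x^2 + 1) + 1)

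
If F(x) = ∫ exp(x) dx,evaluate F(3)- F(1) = -E + exp(3)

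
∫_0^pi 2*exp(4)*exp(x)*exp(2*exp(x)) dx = -exp(6) + exp(4 + 2*exp(pi))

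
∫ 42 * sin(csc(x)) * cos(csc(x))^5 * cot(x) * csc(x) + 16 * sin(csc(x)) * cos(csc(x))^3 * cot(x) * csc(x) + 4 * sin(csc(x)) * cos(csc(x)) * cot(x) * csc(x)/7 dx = (49*cos(csc(x))^4 + 28*cos(csc(x))^2 + 2)*cos(csc(x))^2/7 + C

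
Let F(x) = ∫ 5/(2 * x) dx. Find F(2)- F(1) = 5*log(2)/2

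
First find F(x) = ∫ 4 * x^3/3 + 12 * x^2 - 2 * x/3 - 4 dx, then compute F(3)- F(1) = 120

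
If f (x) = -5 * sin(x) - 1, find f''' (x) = 5*cos(x)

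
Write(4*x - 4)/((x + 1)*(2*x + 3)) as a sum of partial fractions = 20/(2*x + 3) - 8/(x + 1)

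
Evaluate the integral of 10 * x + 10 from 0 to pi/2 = -5 + 5*(1 + pi/2)^2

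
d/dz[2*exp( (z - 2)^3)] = 6*z^2*exp(z^3 - 6*z^2 + 12*z - 8) - 24*z*exp(z^3 - 6*z^2 + 12*z - 8) + 24*exp(z^3 - 6*z^2 + 12*z - 8)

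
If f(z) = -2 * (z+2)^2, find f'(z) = -4*z - 8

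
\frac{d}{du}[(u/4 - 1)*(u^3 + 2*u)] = u^3 - 3*u^2 + u - 2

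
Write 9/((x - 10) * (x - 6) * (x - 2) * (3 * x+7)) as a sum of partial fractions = -243/(12025*(3*x + 7)) + 9/(416*(x - 2)) - 9/(400*(x - 6)) + 9/(1184*(x - 10))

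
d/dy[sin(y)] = cos(y)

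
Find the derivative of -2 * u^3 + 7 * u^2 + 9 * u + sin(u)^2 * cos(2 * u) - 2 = -6*u^2 + 14*u - sin(2*u) + sin(4*u) + 9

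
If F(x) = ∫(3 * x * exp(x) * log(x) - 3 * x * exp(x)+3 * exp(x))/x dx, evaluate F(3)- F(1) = 3*(-1 + log(3))*exp(3) + 3*E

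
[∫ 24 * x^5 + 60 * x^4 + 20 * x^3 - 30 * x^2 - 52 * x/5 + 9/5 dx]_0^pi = -pi^2/5 - 1 - pi/5 + 5*(-pi^2 - pi + 1)^2 - 4*(-pi^2 - pi + 1)^3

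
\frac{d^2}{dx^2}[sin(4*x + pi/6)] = -16*sin(4*x + pi/6)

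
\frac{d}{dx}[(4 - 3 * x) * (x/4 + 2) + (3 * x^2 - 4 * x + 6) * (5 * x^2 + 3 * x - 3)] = 60*x^3 - 33*x^2 + 33*x/2 + 25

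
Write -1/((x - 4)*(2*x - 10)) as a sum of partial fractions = 1/(2*(x - 4)) - 1/(2*(x - 5))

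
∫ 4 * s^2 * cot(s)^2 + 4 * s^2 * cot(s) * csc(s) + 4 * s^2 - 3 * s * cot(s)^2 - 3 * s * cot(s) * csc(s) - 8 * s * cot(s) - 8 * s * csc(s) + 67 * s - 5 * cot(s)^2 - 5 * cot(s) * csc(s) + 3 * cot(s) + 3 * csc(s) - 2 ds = 35*s^2 + 3*s + (cot(s) + csc(s))*(-4*s^2 + 3*s + 5) + C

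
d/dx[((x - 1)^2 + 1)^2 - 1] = 4*x^3 - 12*x^2 + 16*x - 8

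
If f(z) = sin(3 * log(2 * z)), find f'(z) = 3*cos(3*log(z) + 3*log(2))/z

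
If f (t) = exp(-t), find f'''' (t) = exp(-t)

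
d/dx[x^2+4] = 2*x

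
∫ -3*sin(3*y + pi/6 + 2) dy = cos(3*y + pi/6 + 2) + C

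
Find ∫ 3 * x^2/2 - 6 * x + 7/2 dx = x^3/2 - 3*x^2 + 7*x/2 + C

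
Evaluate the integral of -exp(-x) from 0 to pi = -1 + exp(-pi)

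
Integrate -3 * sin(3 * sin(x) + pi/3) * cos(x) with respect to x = cos(3*sin(x) + pi/3) + C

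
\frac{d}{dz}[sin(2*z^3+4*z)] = 6*z^2*cos(2*z^3 + 4*z) + 4*cos(2*z^3 + 4*z)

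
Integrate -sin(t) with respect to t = cos(t) + C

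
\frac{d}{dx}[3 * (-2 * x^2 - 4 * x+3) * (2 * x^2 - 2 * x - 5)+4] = -48*x^3 - 36*x^2 + 144*x + 42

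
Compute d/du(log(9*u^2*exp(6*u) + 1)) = (54*u^2*exp(6*u) + 18*u*exp(6*u))/(9*u^2*exp(6*u) + 1)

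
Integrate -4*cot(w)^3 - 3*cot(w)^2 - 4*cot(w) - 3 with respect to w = 3/tan(w) + 2/sin(w)^2 + C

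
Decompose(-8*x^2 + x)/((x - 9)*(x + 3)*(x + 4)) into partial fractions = -132/(13*(x + 4)) + 25/(4*(x + 3)) - 213/(52*(x - 9))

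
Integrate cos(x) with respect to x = sin(x) + C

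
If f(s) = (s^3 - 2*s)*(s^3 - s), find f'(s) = 6*s^5 - 12*s^3 + 4*s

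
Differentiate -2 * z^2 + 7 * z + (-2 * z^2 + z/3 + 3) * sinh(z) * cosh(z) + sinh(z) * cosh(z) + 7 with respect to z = -2*z^2*cosh(2*z) - 2*z*sinh(2*z) + z*cosh(2*z)/3 - 4*z + sinh(2*z)/6 + 4*cosh(2*z) + 7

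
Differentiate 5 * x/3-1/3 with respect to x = 5/3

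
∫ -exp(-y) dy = exp(-y) + C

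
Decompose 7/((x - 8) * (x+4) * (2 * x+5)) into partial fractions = -4/(9*(2*x + 5)) + 7/(36*(x + 4)) + 1/(36*(x - 8))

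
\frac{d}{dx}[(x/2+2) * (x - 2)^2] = 3*x^2/2 - 6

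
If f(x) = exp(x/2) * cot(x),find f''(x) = (-1 + 9/(4*tan(x)) - 1/tan(x)^2 + 2/tan(x)^3)*exp(x/2)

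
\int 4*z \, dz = 2*z^2 + C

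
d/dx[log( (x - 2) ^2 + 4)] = (2*x - 4)/(x^2 - 4*x + 8)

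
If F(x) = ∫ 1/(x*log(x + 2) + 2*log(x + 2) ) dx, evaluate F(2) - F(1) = -log(log(3)) + log(log(4))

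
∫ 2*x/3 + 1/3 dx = x^2/3 + x/3 + C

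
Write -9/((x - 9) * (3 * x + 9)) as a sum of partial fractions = 1/(4*(x + 3)) - 1/(4*(x - 9))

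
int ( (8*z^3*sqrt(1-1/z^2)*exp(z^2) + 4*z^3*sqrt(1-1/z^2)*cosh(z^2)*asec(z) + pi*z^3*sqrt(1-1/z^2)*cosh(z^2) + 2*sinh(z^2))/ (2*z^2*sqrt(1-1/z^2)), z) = (4*asec(z) + pi)*sinh(z^2)/4 + 2*exp(z^2) + C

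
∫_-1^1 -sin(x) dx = 0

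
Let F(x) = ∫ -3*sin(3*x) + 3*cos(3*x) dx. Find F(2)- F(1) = sin(6) - sin(3) + cos(6) - cos(3)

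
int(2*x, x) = x^2 + C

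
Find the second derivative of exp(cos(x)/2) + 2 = (sin(x)^2 - 2*cos(x))*exp(cos(x)/2)/4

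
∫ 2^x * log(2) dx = 2^x + C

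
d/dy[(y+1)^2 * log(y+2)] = (2*y^2*log(y + 2) + y^2 + 6*y*log(y + 2) + 2*y + 4*log(y + 2) + 1)/(y + 2)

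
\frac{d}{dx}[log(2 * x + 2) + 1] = 1/(x + 1)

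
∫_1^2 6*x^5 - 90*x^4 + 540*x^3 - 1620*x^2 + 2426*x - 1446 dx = -57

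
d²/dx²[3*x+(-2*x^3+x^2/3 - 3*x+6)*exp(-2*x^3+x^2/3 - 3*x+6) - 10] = (-1944*x^7 + 756*x^6 - 4956*x^5 + 9616*x^4 - 5346*x^3 + 9255*x^2 - 3915*x + 2070)*exp(-2*x^3 + x^2/3 - 3*x + 6)/27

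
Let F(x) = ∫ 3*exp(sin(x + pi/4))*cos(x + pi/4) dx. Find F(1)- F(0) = -3*exp(sqrt(2)/2) + 3*exp(sin(pi/4 + 1))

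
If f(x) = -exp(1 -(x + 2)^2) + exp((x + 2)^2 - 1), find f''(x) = (4*x^2*exp(2*x^2 + 8*x + 6) - 4*x^2 + 16*x*exp(2*x^2 + 8*x + 6) - 16*x + 18*exp(2*x^2 + 8*x + 6) - 14)*exp(-x^2 - 4*x - 3)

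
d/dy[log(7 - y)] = 1/(y - 7)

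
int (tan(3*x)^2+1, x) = tan(3*x)/3 + C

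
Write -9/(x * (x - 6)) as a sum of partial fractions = -3/(2*(x - 6)) + 3/(2*x)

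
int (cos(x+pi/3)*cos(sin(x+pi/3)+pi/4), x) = sin(sin(x + pi/3) + pi/4) + C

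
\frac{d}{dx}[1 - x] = -1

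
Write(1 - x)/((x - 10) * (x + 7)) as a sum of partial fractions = -8/(17*(x + 7)) - 9/(17*(x - 10))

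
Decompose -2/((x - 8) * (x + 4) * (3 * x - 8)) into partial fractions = 9/(160*(3*x - 8)) - 1/(120*(x + 4)) - 1/(96*(x - 8))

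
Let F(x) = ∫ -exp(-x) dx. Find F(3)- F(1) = -exp(-1) + exp(-3)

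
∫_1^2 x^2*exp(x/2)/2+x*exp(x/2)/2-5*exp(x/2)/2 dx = -E + exp(1/2)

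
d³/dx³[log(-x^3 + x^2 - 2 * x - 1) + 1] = (6*x^6 - 12*x^5 - 58*x^3 + 78*x^2 - 48*x + 34)/(x^9 - 3*x^8 + 9*x^7 - 10*x^6 + 12*x^5 + 3*x^4 - x^3 + 9*x^2 + 6*x + 1)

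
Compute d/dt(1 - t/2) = -1/2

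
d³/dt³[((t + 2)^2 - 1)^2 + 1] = 24*t + 48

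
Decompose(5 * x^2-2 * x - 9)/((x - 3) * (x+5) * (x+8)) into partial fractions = 109/(11*(x + 8)) - 21/(4*(x + 5)) + 15/(44*(x - 3))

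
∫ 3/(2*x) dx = 3*log(x)/2 + C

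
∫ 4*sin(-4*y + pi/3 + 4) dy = cos(-4*y + pi/3 + 4) + C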